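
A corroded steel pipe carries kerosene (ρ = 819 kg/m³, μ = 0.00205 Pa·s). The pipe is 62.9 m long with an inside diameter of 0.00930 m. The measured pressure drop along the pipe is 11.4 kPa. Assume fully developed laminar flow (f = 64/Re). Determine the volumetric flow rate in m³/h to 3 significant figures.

Q ≈ 0.0584 m³/h

For laminar flow, f = 64/Re with Re = ρVD/μ, so Darcy-Weisbach reduces to ΔP = 32μLV/D². Solving for V: V = ΔP·D²/(32μL) = 1.14e+04·(0.0093)²/(32·0.00205·62.9) = 0.239 m/s.
Check: Re = ρVD/μ = 819·0.239·0.0093/0.00205 = 887.8 < 2300, so the laminar assumption holds.
Q = V·A = 0.239·(π/4·0.0093²) = 1.623e-05 m³/s = 0.0584 m³/h.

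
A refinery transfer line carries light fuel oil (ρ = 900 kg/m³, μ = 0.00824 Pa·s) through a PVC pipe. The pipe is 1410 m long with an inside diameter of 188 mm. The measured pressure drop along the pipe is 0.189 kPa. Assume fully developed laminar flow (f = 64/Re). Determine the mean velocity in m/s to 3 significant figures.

V ≈ 0.0180 m/s

For laminar flow, f = 64/Re with Re = ρVD/μ, so Darcy-Weisbach reduces to ΔP = 32μLV/D². Solving for V: V = ΔP·D²/(32μL) = 189·(0.188)²/(32·0.00824·1410) = 0.01797 m/s.
Check: Re = ρVD/μ = 900·0.01797·0.188/0.00824 = 368.9 < 2300, so the laminar assumption holds.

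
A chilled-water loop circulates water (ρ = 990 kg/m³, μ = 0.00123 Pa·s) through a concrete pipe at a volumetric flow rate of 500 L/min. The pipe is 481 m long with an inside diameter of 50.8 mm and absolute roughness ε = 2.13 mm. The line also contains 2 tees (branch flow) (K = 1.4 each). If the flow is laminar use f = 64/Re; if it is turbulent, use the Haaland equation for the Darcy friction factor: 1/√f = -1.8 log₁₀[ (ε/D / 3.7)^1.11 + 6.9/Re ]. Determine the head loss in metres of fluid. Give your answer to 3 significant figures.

h_f ≈ 544 m

Q = 500 L/min = 500/60000 = 0.008333 m³/s.
Cross-sectional area A = πD²/4 = π(0.0508)²/4 = 0.002027 m²; mean velocity V = Q/A = 0.008333/0.002027 = 4.112 m/s.
Reynolds number Re = ρVD/μ = 990 · 4.112 · 0.0508 / 0.00123 = 1.681e+05.
Re > 4000 → turbulent. Relative roughness ε/D = 0.00213/0.0508 = 0.0419. Haaland: 1/√f = -1.8 log₁₀[(0.0419/3.7)^1.11 + 6.9/1.681e+05] = -1.8 log₁₀[0.00692 + 4.1e-05] = 3.883, so f = 0.06633.
Total minor-loss coefficient ΣK = 2·1.4 = 2.8.
ΔP = [f·L/D + ΣK]·(ρV²/2) = [0.06633·481/0.0508 + 2.8]·(990·4.112²/2) = [628 + 2.8]·8368 = 5.279e+06 Pa.
Head loss h_f = ΔP/(ρg) = 5.279e+06/(990·9.81) = 544 m.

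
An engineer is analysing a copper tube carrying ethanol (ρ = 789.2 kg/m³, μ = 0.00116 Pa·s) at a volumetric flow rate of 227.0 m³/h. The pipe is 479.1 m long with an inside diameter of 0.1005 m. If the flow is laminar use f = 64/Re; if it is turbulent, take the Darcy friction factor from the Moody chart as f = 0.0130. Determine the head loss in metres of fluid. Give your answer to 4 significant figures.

h_f ≈ 199.6 m

Q = 227.0 m³/h = 227.0/3600 = 0.06306 m³/s.
Cross-sectional area A = πD²/4 = π(0.1005)²/4 = 0.007933 m²; mean velocity V = Q/A = 0.06306/0.007933 = 7.949 m/s.
Reynolds number Re = ρVD/μ = 789.2 · 7.949 · 0.1005 / 0.00116 = 5.435e+05.
Re > 4000 → turbulent; use the Moody-chart value f = 0.0130.
Darcy-Weisbach: ΔP = f(L/D)(ρV²/2) = 0.013·(479.1/0.1005)·(789.2·7.949²/2) = 0.013·4767·2.493e+04 = 1.545e+06 Pa.
Head loss h_f = ΔP/(ρg) = 1.545e+06/(789.2·9.81) = 199.6 m.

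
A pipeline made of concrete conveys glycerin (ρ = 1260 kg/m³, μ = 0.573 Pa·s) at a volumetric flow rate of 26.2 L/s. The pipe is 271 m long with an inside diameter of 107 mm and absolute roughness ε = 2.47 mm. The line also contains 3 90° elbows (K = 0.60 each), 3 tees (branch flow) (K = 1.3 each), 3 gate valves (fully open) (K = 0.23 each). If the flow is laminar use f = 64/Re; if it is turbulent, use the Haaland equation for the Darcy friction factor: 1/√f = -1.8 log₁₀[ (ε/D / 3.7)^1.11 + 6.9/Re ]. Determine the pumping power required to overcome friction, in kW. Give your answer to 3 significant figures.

P ≈ 34.0 kW

Q = 26.2 L/s = 26.2/1000 = 0.0262 m³/s.
Cross-sectional area A = πD²/4 = π(0.107)²/4 = 0.008992 m²; mean velocity V = Q/A = 0.0262/0.008992 = 2.914 m/s.
Reynolds number Re = ρVD/μ = 1260 · 2.914 · 0.107 / 0.573 = 685.6.
Re < 2300 → laminar flow, so f = 64/Re = 64/685.6 = 0.09335 (the turbulent correlation is not needed).
Total minor-loss coefficient ΣK = 3·0.6 + 3·1.3 + 3·0.23 = 6.39.
ΔP = [f·L/D + ΣK]·(ρV²/2) = [0.09335·271/0.107 + 6.39]·(1260·2.914²/2) = [236.4 + 6.39]·5348 = 1.299e+06 Pa.
Pumping power P = QΔP = 0.0262·1.299e+06 = 34030 W = 34.0 kW.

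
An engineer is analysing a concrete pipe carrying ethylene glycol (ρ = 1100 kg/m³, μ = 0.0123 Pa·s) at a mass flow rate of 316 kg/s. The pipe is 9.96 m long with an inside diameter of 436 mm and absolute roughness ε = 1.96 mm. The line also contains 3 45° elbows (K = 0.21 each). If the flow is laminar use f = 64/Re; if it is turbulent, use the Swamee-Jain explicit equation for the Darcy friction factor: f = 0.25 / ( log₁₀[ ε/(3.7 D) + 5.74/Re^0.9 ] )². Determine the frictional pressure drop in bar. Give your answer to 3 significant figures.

A = πD²/4 = π(0.436)²/4 = 0.1493 m²; mean velocity V = ṁ/(ρA) = 316/(1100 · 0.1493) = 1.924 m/s.
Reynolds number Re = ρVD/μ = 1100 · 1.924 · 0.436 / 0.0123 = 7.502e+04.
Re > 4000 → turbulent. Relative roughness ε/D = 0.00196/0.436 = 0.0045. Swamee-Jain: f = 0.25/(log₁₀[0.0045/3.7 + 5.74/7.502e+04^0.9])² = 0.25/(log₁₀[0.00121 + 0.000235])² = 0.25/(-2.839)² = 0.03103.
Total minor-loss coefficient ΣK = 3·0.21 = 0.63.
ΔP = [f·L/D + ΣK]·(ρV²/2) = [0.03103·9.96/0.436 + 0.63]·(1100·1.924²/2) = [0.7088 + 0.63]·2036 = 2726 Pa.
ΔP = 2726 Pa = 0.0273 bar.

ΔP ≈ 0.0273 bar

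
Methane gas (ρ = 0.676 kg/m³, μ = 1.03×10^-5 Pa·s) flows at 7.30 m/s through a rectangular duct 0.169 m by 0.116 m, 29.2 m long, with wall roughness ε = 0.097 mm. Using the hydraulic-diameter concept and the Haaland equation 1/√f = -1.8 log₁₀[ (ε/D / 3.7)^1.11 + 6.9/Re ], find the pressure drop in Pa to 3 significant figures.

Hydraulic diameter D_h = 4A/P = 4·(0.169·0.116)/(2·(0.169+0.116)) = 0.07842/0.57 = 0.1376 m.
Re = ρVD_h/μ = 0.676·7.3·0.1376/1.03e-05 = 6.591e+04.
ε/D_h = 9.7e-05/0.1376 = 0.000705; Haaland gives 1/√f = -1.8 log₁₀[7.43e-05+0.000105] = 6.745, so f = 0.02198.
ΔP = f(L/D_h)(ρV²/2) = 0.02198·29.2/0.1376·18.01 = 84.03 Pa.

ΔP ≈ 84.0 Pa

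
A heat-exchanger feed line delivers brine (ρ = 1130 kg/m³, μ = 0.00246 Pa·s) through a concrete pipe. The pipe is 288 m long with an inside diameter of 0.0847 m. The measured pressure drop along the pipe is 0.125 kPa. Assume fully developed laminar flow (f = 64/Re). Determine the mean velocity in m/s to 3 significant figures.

V ≈ 0.0396 m/s

For laminar flow, f = 64/Re with Re = ρVD/μ, so Darcy-Weisbach reduces to ΔP = 32μLV/D². Solving for V: V = ΔP·D²/(32μL) = 125·(0.0847)²/(32·0.00246·288) = 0.03955 m/s.
Check: Re = ρVD/μ = 1130·0.03955·0.0847/0.00246 = 1539 < 2300, so the laminar assumption holds.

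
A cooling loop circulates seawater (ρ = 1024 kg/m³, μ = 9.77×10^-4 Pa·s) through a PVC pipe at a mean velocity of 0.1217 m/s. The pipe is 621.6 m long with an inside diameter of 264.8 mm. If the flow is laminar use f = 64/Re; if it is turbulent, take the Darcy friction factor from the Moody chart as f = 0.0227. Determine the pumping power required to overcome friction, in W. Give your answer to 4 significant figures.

Reynolds number Re = ρVD/μ = 1024 · 0.1217 · 0.2648 / 0.000977 = 3.378e+04.
Re > 4000 → turbulent; use the Moody-chart value f = 0.0227.
Darcy-Weisbach: ΔP = f(L/D)(ρV²/2) = 0.0227·(621.6/0.2648)·(1024·0.1217²/2) = 0.0227·2347·7.583 = 404.1 Pa.
Q = V·A = 0.1217·0.05507 = 0.006702 m³/s.
Pumping power P = QΔP = 0.006702·404.1 = 2.7082 W = 2.708 W.

P ≈ 2.708 W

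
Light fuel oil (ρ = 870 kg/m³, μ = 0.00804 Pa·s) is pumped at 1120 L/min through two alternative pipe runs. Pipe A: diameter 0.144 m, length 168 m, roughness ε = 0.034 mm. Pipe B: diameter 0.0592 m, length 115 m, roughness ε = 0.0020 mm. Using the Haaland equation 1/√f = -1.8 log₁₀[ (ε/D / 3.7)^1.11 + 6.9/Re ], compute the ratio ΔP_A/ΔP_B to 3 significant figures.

Pipe A: V = Q/A = 0.01867/0.01629 = 1.146 m/s; Re = 1.786e+04; ε/D = 0.000236; Haaland → f = 0.02687; ΔP_A = f(L/D)(ρV²/2) = 1.792e+04 Pa.
Pipe B: V = Q/A = 0.01867/0.002753 = 6.782 m/s; Re = 4.344e+04; ε/D = 3.38e-05; Haaland → f = 0.02146; ΔP_B = f(L/D)(ρV²/2) = 8.341e+05 Pa.
ΔP_A/ΔP_B = 1.792e+04/8.341e+05 = 0.0215.

ΔP_A/ΔP_B ≈ 0.0215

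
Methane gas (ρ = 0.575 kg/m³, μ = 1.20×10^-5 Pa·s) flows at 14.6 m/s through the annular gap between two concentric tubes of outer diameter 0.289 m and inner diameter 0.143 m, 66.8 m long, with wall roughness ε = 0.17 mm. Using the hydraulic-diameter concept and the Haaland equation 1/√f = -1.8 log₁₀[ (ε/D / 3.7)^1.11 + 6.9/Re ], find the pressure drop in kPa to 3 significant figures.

ΔP ≈ 0.630 kPa

Hydraulic diameter D_h = 4A/P = D_o - D_i = 0.289 - 0.143 = 0.146 m.
Re = ρVD_h/μ = 0.575·14.6·0.146/1.2e-05 = 1.021e+05.
ε/D_h = 0.00017/0.146 = 0.00116; Haaland gives 1/√f = -1.8 log₁₀[0.00013+6.76e-05] = 6.669, so f = 0.02248.
ΔP = f(L/D_h)(ρV²/2) = 0.02248·66.8/0.146·61.28 = 630.4 Pa.
ΔP = 0.630 kPa.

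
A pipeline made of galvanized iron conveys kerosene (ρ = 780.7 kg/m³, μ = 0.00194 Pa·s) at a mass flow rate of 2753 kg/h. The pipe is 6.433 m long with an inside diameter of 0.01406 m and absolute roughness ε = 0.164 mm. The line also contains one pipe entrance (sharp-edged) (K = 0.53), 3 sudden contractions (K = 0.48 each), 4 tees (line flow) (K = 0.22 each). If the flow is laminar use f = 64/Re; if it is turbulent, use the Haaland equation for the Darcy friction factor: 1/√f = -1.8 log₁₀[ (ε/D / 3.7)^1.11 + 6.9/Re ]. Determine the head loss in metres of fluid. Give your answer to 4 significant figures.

ṁ = 2753 kg/h = 2753/3600 = 0.7647 kg/s.
A = πD²/4 = π(0.01406)²/4 = 0.0001553 m²; mean velocity V = ṁ/(ρA) = 0.7647/(780.7 · 0.0001553) = 6.309 m/s.
Reynolds number Re = ρVD/μ = 780.7 · 6.309 · 0.01406 / 0.00194 = 3.57e+04.
Re > 4000 → turbulent. Relative roughness ε/D = 0.000164/0.01406 = 0.0117. Haaland: 1/√f = -1.8 log₁₀[(0.0117/3.7)^1.11 + 6.9/3.57e+04] = -1.8 log₁₀[0.00167 + 0.000193] = 4.912, so f = 0.04144.
Total minor-loss coefficient ΣK = 1·0.53 + 3·0.48 + 4·0.22 = 2.85.
ΔP = [f·L/D + ΣK]·(ρV²/2) = [0.04144·6.433/0.01406 + 2.85]·(780.7·6.309²/2) = [18.96 + 2.85]·1.554e+04 = 3.389e+05 Pa.
Head loss h_f = ΔP/(ρg) = 3.389e+05/(780.7·9.81) = 44.25 m.

h_f ≈ 44.25 m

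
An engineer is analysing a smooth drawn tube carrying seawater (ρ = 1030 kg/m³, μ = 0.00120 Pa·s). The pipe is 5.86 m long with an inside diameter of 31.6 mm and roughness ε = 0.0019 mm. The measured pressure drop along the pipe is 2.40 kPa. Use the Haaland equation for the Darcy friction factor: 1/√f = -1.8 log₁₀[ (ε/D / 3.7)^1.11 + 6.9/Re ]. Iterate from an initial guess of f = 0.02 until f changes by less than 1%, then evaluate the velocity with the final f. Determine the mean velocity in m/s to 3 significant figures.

V ≈ 1.03 m/s

Rearranging Darcy-Weisbach: V = √(2·ΔP·D/(f·L·ρ)). With ε/D = 1.9e-06/0.0316 = 6.01e-05, iterate starting from f = 0.02:
  f = 0.02 → V = √(2·2400·0.0316/(0.02·5.86·1030)) = 1.121 m/s; Re = ρVD/μ = 3.04e+04; f → 0.02336
  f = 0.02336 → V = 1.037 m/s; Re = 2.813e+04; f → 0.02379
  f = 0.02379 → V = 1.028 m/s; Re = 2.788e+04; f → 0.02384
Converged (Δf/f < 1%). With the final f = 0.02384: V = √(2·2400·0.0316/(0.02384·5.86·1030)) = 1.027 m/s.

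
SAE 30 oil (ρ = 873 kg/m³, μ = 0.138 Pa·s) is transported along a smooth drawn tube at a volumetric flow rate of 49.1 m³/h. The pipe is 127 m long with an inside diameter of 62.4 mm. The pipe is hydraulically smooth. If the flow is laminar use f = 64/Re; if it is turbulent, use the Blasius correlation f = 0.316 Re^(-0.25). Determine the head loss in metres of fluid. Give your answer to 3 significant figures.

h_f ≈ 75.0 m

Q = 49.1 m³/h = 49.1/3600 = 0.01364 m³/s.
Cross-sectional area A = πD²/4 = π(0.0624)²/4 = 0.003058 m²; mean velocity V = Q/A = 0.01364/0.003058 = 4.46 m/s.
Reynolds number Re = ρVD/μ = 873 · 4.46 · 0.0624 / 0.138 = 1761.
Re < 2300 → laminar flow, so f = 64/Re = 64/1761 = 0.03635 (the turbulent correlation is not needed).
Darcy-Weisbach: ΔP = f(L/D)(ρV²/2) = 0.03635·(127/0.0624)·(873·4.46²/2) = 0.03635·2035·8682 = 6.424e+05 Pa.
Head loss h_f = ΔP/(ρg) = 6.424e+05/(873·9.81) = 75.0 m.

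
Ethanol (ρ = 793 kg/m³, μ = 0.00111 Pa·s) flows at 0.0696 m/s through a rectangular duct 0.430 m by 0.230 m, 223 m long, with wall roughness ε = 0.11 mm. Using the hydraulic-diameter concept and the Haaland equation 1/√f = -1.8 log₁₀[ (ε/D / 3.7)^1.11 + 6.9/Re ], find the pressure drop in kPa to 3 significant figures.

ΔP ≈ 0.0405 kPa

Hydraulic diameter D_h = 4A/P = 4·(0.43·0.23)/(2·(0.43+0.23)) = 0.3956/1.32 = 0.2997 m.
Re = ρVD_h/μ = 793·0.0696·0.2997/0.00111 = 1.49e+04.
ε/D_h = 0.00011/0.2997 = 0.000367; Haaland gives 1/√f = -1.8 log₁₀[3.6e-05+0.000463] = 5.943, so f = 0.02831.
ΔP = f(L/D_h)(ρV²/2) = 0.02831·223/0.2997·1.921 = 40.46 Pa.
ΔP = 0.0405 kPa.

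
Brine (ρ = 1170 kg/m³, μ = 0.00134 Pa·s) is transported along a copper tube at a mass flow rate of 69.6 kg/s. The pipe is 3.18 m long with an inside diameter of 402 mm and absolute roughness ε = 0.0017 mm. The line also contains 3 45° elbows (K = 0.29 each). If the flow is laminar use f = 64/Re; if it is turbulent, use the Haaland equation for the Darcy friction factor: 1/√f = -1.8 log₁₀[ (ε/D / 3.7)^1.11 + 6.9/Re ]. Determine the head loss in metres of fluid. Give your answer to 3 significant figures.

h_f ≈ 0.0112 m

A = πD²/4 = π(0.402)²/4 = 0.1269 m²; mean velocity V = ṁ/(ρA) = 69.6/(1170 · 0.1269) = 0.4687 m/s.
Reynolds number Re = ρVD/μ = 1170 · 0.4687 · 0.402 / 0.00134 = 1.645e+05.
Re > 4000 → turbulent. Relative roughness ε/D = 1.7e-06/0.402 = 4.23e-06. Haaland: 1/√f = -1.8 log₁₀[(4.23e-06/3.7)^1.11 + 6.9/1.645e+05] = -1.8 log₁₀[2.54e-07 + 4.19e-05] = 7.874, so f = 0.01613.
Total minor-loss coefficient ΣK = 3·0.29 = 0.87.
ΔP = [f·L/D + ΣK]·(ρV²/2) = [0.01613·3.18/0.402 + 0.87]·(1170·0.4687²/2) = [0.1276 + 0.87]·128.5 = 128.2 Pa.
Head loss h_f = ΔP/(ρg) = 128.2/(1170·9.81) = 0.0112 m.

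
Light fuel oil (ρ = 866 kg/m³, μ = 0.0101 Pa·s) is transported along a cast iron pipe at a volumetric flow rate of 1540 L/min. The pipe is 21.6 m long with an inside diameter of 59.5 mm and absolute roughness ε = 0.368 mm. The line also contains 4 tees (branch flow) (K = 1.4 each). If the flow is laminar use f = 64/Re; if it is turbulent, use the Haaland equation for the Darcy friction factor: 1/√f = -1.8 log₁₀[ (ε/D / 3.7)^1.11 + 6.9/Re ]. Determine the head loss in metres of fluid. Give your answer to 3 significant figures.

Q = 1540 L/min = 1540/60000 = 0.02567 m³/s.
Cross-sectional area A = πD²/4 = π(0.0595)²/4 = 0.002781 m²; mean velocity V = Q/A = 0.02567/0.002781 = 9.231 m/s.
Reynolds number Re = ρVD/μ = 866 · 9.231 · 0.0595 / 0.0101 = 4.709e+04.
Re > 4000 → turbulent. Relative roughness ε/D = 0.000368/0.0595 = 0.00618. Haaland: 1/√f = -1.8 log₁₀[(0.00618/3.7)^1.11 + 6.9/4.709e+04] = -1.8 log₁₀[0.000827 + 0.000147] = 5.421, so f = 0.03403.
Total minor-loss coefficient ΣK = 4·1.4 = 5.6.
ΔP = [f·L/D + ΣK]·(ρV²/2) = [0.03403·21.6/0.0595 + 5.6]·(866·9.231²/2) = [12.35 + 5.6]·3.69e+04 = 6.624e+05 Pa.
Head loss h_f = ΔP/(ρg) = 6.624e+05/(866·9.81) = 78.0 m.

h_f ≈ 78.0 m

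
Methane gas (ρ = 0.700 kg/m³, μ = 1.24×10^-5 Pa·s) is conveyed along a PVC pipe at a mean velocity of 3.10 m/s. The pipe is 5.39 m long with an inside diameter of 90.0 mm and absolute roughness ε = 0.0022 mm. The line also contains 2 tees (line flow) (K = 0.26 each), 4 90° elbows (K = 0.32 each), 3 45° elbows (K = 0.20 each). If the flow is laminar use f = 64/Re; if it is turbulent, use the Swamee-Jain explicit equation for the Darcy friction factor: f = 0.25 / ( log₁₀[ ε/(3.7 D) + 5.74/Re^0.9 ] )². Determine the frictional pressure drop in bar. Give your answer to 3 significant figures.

ΔP ≈ 1.36×10^-4 bar

Reynolds number Re = ρVD/μ = 0.7 · 3.1 · 0.09 / 1.24e-05 = 1.575e+04.
Re > 4000 → turbulent. Relative roughness ε/D = 2.2e-06/0.09 = 2.44e-05. Swamee-Jain: f = 0.25/(log₁₀[2.44e-05/3.7 + 5.74/1.575e+04^0.9])² = 0.25/(log₁₀[6.61e-06 + 0.000958])² = 0.25/(-3.016)² = 0.02749.
Total minor-loss coefficient ΣK = 2·0.26 + 4·0.32 + 3·0.2 = 2.4.
ΔP = [f·L/D + ΣK]·(ρV²/2) = [0.02749·5.39/0.09 + 2.4]·(0.7·3.1²/2) = [1.646 + 2.4]·3.364 = 13.61 Pa.
ΔP = 13.61 Pa = 1.36×10^-4 bar.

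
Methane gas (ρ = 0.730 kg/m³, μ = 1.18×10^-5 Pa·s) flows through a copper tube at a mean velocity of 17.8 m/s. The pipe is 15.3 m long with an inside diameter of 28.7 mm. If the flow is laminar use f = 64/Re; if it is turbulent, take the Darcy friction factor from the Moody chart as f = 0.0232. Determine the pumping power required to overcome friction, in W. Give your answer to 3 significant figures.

P ≈ 16.5 W

Reynolds number Re = ρVD/μ = 0.73 · 17.8 · 0.0287 / 1.18e-05 = 3.16e+04.
Re > 4000 → turbulent; use the Moody-chart value f = 0.0232.
Darcy-Weisbach: ΔP = f(L/D)(ρV²/2) = 0.0232·(15.3/0.0287)·(0.73·17.8²/2) = 0.0232·533.1·115.6 = 1430 Pa.
Q = V·A = 17.8·0.0006469 = 0.01152 m³/s.
Pumping power P = QΔP = 0.01152·1430 = 16.47 W = 16.5 W.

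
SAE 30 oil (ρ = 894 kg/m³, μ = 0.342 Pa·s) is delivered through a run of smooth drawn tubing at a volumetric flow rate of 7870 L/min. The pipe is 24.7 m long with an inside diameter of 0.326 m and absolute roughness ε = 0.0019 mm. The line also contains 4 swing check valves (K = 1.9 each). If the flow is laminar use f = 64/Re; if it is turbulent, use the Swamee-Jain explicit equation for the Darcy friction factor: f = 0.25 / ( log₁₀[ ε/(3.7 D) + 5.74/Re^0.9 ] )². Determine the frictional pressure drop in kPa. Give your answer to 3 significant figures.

Q = 7870 L/min = 7870/60000 = 0.1312 m³/s.
Cross-sectional area A = πD²/4 = π(0.326)²/4 = 0.08347 m²; mean velocity V = Q/A = 0.1312/0.08347 = 1.571 m/s.
Reynolds number Re = ρVD/μ = 894 · 1.571 · 0.326 / 0.342 = 1339.
Re < 2300 → laminar flow, so f = 64/Re = 64/1339 = 0.04779 (the turbulent correlation is not needed).
Total minor-loss coefficient ΣK = 4·1.9 = 7.6.
ΔP = [f·L/D + ΣK]·(ρV²/2) = [0.04779·24.7/0.326 + 7.6]·(894·1.571²/2) = [3.621 + 7.6]·1104 = 1.239e+04 Pa.
ΔP = 1.239e+04 Pa = 12.4 kPa.

ΔP ≈ 12.4 kPa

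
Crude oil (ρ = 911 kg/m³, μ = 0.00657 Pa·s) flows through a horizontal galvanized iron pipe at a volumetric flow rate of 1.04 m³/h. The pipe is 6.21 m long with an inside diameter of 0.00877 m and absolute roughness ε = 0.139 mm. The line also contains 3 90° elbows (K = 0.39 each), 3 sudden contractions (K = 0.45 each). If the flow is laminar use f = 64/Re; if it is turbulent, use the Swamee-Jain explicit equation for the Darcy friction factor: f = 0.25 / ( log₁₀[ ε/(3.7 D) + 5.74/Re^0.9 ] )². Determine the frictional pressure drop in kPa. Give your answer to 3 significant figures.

ΔP ≈ 415 kPa

Q = 1.04 m³/h = 1.04/3600 = 0.0002889 m³/s.
Cross-sectional area A = πD²/4 = π(0.00877)²/4 = 6.041e-05 m²; mean velocity V = Q/A = 0.0002889/6.041e-05 = 4.782 m/s.
Reynolds number Re = ρVD/μ = 911 · 4.782 · 0.00877 / 0.00657 = 5816.
Re > 4000 → turbulent. Relative roughness ε/D = 0.000139/0.00877 = 0.0158. Swamee-Jain: f = 0.25/(log₁₀[0.0158/3.7 + 5.74/5816^0.9])² = 0.25/(log₁₀[0.00428 + 0.00235])² = 0.25/(-2.178)² = 0.05268.
Total minor-loss coefficient ΣK = 3·0.39 + 3·0.45 = 2.52.
ΔP = [f·L/D + ΣK]·(ρV²/2) = [0.05268·6.21/0.00877 + 2.52]·(911·4.782²/2) = [37.31 + 2.52]·1.042e+04 = 4.149e+05 Pa.
ΔP = 4.149e+05 Pa = 415 kPa.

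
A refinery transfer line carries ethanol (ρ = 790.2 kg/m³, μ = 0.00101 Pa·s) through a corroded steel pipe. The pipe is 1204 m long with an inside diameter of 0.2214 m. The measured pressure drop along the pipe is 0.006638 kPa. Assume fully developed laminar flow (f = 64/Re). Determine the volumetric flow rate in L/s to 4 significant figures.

Q ≈ 0.3219 L/s

For laminar flow, f = 64/Re with Re = ρVD/μ, so Darcy-Weisbach reduces to ΔP = 32μLV/D². Solving for V: V = ΔP·D²/(32μL) = 6.638·(0.2214)²/(32·0.00101·1204) = 0.008362 m/s.
Check: Re = ρVD/μ = 790.2·0.008362·0.2214/0.00101 = 1448 < 2300, so the laminar assumption holds.
Q = V·A = 0.008362·(π/4·0.2214²) = 0.0003219 m³/s = 0.3219 L/s.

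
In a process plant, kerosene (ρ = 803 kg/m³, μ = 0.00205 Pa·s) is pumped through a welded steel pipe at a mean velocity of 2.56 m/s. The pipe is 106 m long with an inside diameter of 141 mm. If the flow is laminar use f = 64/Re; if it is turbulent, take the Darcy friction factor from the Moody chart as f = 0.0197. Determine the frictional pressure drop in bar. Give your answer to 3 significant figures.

Reynolds number Re = ρVD/μ = 803 · 2.56 · 0.141 / 0.00205 = 1.414e+05.
Re > 4000 → turbulent; use the Moody-chart value f = 0.0197.
Darcy-Weisbach: ΔP = f(L/D)(ρV²/2) = 0.0197·(106/0.141)·(803·2.56²/2) = 0.0197·751.8·2631 = 3.897e+04 Pa.
ΔP = 3.897e+04 Pa = 0.390 bar.

ΔP ≈ 0.390 bar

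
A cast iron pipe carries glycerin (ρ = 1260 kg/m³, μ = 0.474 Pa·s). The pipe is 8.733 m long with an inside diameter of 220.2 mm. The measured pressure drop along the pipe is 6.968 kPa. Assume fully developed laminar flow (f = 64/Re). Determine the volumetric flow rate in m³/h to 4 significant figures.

For laminar flow, f = 64/Re with Re = ρVD/μ, so Darcy-Weisbach reduces to ΔP = 32μLV/D². Solving for V: V = ΔP·D²/(32μL) = 6968·(0.2202)²/(32·0.474·8.733) = 2.551 m/s.
Check: Re = ρVD/μ = 1260·2.551·0.2202/0.474 = 1493 < 2300, so the laminar assumption holds.
Q = V·A = 2.551·(π/4·0.2202²) = 0.09713 m³/s = 349.7 m³/h.

Q ≈ 349.7 m³/h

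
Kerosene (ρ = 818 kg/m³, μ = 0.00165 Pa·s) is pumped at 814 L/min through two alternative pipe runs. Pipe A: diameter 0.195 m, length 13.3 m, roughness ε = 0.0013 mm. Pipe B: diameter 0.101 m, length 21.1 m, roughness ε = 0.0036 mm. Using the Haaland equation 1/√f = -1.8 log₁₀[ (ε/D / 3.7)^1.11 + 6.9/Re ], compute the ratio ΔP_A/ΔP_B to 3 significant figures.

Pipe A: V = Q/A = 0.01357/0.02986 = 0.4543 m/s; Re = 4.392e+04; ε/D = 6.67e-06; Haaland → f = 0.02134; ΔP_A = f(L/D)(ρV²/2) = 122.9 Pa.
Pipe B: V = Q/A = 0.01357/0.008012 = 1.693 m/s; Re = 8.479e+04; ε/D = 3.56e-05; Haaland → f = 0.01858; ΔP_B = f(L/D)(ρV²/2) = 4553 Pa.
ΔP_A/ΔP_B = 122.9/4553 = 0.0270.

ΔP_A/ΔP_B ≈ 0.0270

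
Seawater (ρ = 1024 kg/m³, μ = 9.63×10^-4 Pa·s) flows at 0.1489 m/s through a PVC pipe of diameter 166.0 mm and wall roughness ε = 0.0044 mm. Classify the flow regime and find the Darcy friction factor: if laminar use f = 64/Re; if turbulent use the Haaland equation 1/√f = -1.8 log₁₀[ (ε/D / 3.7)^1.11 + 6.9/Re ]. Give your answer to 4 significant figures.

f ≈ 0.02411

Re = ρVD/μ = 1024·0.1489·0.166/0.000963 = 2.628e+04.
Re > 4000 → turbulent. ε/D = 4.4e-06/0.166 = 2.65e-05; Haaland: 1/√f = -1.8 log₁₀[1.95e-06 + 0.000263] = 6.44, so f = 0.02411.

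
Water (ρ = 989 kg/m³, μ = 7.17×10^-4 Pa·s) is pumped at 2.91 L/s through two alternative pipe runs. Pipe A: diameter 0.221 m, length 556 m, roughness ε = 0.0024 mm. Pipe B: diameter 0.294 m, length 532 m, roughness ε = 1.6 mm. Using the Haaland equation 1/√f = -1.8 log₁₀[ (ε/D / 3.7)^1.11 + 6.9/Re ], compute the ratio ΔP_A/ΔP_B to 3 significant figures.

ΔP_A/ΔP_B ≈ 3.06

Pipe A: V = Q/A = 0.00291/0.03836 = 0.07586 m/s; Re = 2.313e+04; ε/D = 1.09e-05; Haaland → f = 0.02485; ΔP_A = f(L/D)(ρV²/2) = 177.9 Pa.
Pipe B: V = Q/A = 0.00291/0.06789 = 0.04287 m/s; Re = 1.738e+04; ε/D = 0.00544; Haaland → f = 0.0354; ΔP_B = f(L/D)(ρV²/2) = 58.2 Pa.
ΔP_A/ΔP_B = 177.9/58.2 = 3.06.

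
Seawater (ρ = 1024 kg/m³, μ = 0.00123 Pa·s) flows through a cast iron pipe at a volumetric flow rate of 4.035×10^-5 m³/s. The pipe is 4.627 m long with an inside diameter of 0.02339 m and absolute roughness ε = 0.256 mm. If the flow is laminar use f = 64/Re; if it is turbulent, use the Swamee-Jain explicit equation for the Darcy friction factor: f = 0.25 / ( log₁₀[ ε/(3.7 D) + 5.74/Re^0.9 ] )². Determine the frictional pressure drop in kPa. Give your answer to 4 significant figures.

ΔP ≈ 0.03126 kPa

Cross-sectional area A = πD²/4 = π(0.02339)²/4 = 0.0004297 m²; mean velocity V = Q/A = 4.035e-05/0.0004297 = 0.09391 m/s.
Reynolds number Re = ρVD/μ = 1024 · 0.09391 · 0.02339 / 0.00123 = 1829.
Re < 2300 → laminar flow, so f = 64/Re = 64/1829 = 0.035 (the turbulent correlation is not needed).
Darcy-Weisbach: ΔP = f(L/D)(ρV²/2) = 0.035·(4.627/0.02339)·(1024·0.09391²/2) = 0.035·197.8·4.515 = 31.26 Pa.
ΔP = 31.26 Pa = 0.03126 kPa.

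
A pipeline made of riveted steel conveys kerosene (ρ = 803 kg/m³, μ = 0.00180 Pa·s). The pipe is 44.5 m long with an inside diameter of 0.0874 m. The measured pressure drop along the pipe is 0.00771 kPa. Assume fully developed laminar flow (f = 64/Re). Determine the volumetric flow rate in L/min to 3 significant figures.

Q ≈ 8.27 L/min

For laminar flow, f = 64/Re with Re = ρVD/μ, so Darcy-Weisbach reduces to ΔP = 32μLV/D². Solving for V: V = ΔP·D²/(32μL) = 7.71·(0.0874)²/(32·0.0018·44.5) = 0.02298 m/s.
Check: Re = ρVD/μ = 803·0.02298·0.0874/0.0018 = 895.9 < 2300, so the laminar assumption holds.
Q = V·A = 0.02298·(π/4·0.0874²) = 0.0001379 m³/s = 8.27 L/min.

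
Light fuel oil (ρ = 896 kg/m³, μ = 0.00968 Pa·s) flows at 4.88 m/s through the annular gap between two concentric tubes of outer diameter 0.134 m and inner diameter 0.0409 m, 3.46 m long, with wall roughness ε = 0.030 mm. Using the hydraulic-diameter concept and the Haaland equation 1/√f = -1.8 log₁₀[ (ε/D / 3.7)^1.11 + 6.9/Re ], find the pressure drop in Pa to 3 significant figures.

Hydraulic diameter D_h = 4A/P = D_o - D_i = 0.134 - 0.0409 = 0.0931 m.
Re = ρVD_h/μ = 896·4.88·0.0931/0.00968 = 4.205e+04.
ε/D_h = 3e-05/0.0931 = 0.000322; Haaland gives 1/√f = -1.8 log₁₀[3.11e-05+0.000164] = 6.677, so f = 0.02243.
ΔP = f(L/D_h)(ρV²/2) = 0.02243·3.46/0.0931·1.067e+04 = 8894 Pa.

ΔP ≈ 8890 Pa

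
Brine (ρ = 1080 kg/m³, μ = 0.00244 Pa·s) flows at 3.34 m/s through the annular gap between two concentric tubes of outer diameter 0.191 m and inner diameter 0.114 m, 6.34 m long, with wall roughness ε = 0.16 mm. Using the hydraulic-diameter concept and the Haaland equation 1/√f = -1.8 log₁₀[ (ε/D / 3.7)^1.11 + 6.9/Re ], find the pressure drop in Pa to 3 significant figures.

Hydraulic diameter D_h = 4A/P = D_o - D_i = 0.191 - 0.114 = 0.077 m.
Re = ρVD_h/μ = 1080·3.34·0.077/0.00244 = 1.138e+05.
ε/D_h = 0.00016/0.077 = 0.00208; Haaland gives 1/√f = -1.8 log₁₀[0.000247+6.06e-05] = 6.323, so f = 0.02501.
ΔP = f(L/D_h)(ρV²/2) = 0.02501·6.34/0.077·6024 = 1.241e+04 Pa.

ΔP ≈ 12400 Pa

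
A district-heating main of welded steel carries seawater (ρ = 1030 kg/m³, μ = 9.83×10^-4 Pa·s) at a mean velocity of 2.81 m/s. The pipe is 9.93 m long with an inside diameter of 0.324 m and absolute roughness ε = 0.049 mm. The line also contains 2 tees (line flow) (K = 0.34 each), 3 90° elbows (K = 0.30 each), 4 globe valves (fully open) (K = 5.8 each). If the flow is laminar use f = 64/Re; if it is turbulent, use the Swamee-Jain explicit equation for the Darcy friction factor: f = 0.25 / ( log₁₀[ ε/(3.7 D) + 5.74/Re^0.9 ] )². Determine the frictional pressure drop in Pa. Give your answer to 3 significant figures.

ΔP ≈ 103000 Pa

Reynolds number Re = ρVD/μ = 1030 · 2.81 · 0.324 / 0.000983 = 9.54e+05.
Re > 4000 → turbulent. Relative roughness ε/D = 4.9e-05/0.324 = 0.000151. Swamee-Jain: f = 0.25/(log₁₀[0.000151/3.7 + 5.74/9.54e+05^0.9])² = 0.25/(log₁₀[4.09e-05 + 2.38e-05])² = 0.25/(-4.189)² = 0.01425.
Total minor-loss coefficient ΣK = 2·0.34 + 3·0.3 + 4·5.8 = 24.8.
ΔP = [f·L/D + ΣK]·(ρV²/2) = [0.01425·9.93/0.324 + 24.8]·(1030·2.81²/2) = [0.4366 + 24.8]·4066 = 1.025e+05 Pa.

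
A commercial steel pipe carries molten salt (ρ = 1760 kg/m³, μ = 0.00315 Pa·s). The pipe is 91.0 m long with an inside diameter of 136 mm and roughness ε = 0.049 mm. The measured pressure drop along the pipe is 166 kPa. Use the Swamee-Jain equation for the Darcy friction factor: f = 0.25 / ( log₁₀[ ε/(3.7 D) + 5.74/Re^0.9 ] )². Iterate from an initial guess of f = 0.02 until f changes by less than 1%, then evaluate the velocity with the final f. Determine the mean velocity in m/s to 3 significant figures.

V ≈ 4.02 m/s

Rearranging Darcy-Weisbach: V = √(2·ΔP·D/(f·L·ρ)). With ε/D = 4.9e-05/0.136 = 0.00036, iterate starting from f = 0.02:
  f = 0.02 → V = √(2·1.66e+05·0.136/(0.02·91·1760)) = 3.754 m/s; Re = ρVD/μ = 2.853e+05; f → 0.01755
  f = 0.01755 → V = 4.008 m/s; Re = 3.046e+05; f → 0.01745
Converged (Δf/f < 1%). With the final f = 0.01745: V = √(2·1.66e+05·0.136/(0.01745·91·1760)) = 4.02 m/s.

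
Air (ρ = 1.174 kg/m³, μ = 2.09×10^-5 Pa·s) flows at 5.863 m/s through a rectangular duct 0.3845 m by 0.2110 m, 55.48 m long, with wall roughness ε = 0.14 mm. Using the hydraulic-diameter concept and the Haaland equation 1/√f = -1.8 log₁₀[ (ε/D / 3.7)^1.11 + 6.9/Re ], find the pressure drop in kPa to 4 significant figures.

ΔP ≈ 0.08385 kPa

Hydraulic diameter D_h = 4A/P = 4·(0.3845·0.211)/(2·(0.3845+0.211)) = 0.3245/1.191 = 0.2725 m.
Re = ρVD_h/μ = 1.174·5.863·0.2725/2.09e-05 = 8.974e+04.
ε/D_h = 0.00014/0.2725 = 0.000514; Haaland gives 1/√f = -1.8 log₁₀[5.23e-05+7.69e-05] = 7, so f = 0.02041.
ΔP = f(L/D_h)(ρV²/2) = 0.02041·55.48/0.2725·20.18 = 83.85 Pa.
ΔP = 0.08385 kPa.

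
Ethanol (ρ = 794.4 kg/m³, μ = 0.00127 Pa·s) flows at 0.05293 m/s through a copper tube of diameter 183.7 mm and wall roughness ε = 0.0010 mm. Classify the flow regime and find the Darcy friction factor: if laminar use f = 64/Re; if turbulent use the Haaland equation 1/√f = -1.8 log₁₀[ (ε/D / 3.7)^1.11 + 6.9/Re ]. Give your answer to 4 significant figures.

f ≈ 0.03558

Re = ρVD/μ = 794.4·0.05293·0.1837/0.00127 = 6082.
Re > 4000 → turbulent. ε/D = 1e-06/0.1837 = 5.44e-06; Haaland: 1/√f = -1.8 log₁₀[3.36e-07 + 0.00113] = 5.301, so f = 0.03558.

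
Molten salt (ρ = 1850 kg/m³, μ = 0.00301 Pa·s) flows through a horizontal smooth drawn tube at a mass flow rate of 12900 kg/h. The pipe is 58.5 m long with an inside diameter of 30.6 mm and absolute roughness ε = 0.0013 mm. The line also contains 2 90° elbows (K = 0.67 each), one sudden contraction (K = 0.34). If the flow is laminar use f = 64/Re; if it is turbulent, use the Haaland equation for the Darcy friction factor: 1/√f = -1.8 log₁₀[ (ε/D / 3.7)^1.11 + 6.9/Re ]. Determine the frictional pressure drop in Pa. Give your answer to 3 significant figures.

ΔP ≈ 267000 Pa

ṁ = 12900 kg/h = 12900/3600 = 3.583 kg/s.
A = πD²/4 = π(0.0306)²/4 = 0.0007354 m²; mean velocity V = ṁ/(ρA) = 3.583/(1850 · 0.0007354) = 2.634 m/s.
Reynolds number Re = ρVD/μ = 1850 · 2.634 · 0.0306 / 0.00301 = 4.953e+04.
Re > 4000 → turbulent. Relative roughness ε/D = 1.3e-06/0.0306 = 4.25e-05. Haaland: 1/√f = -1.8 log₁₀[(4.25e-05/3.7)^1.11 + 6.9/4.953e+04] = -1.8 log₁₀[3.29e-06 + 0.000139] = 6.923, so f = 0.02087.
Total minor-loss coefficient ΣK = 2·0.67 + 1·0.34 = 1.68.
ΔP = [f·L/D + ΣK]·(ρV²/2) = [0.02087·58.5/0.0306 + 1.68]·(1850·2.634²/2) = [39.89 + 1.68]·6417 = 2.668e+05 Pa.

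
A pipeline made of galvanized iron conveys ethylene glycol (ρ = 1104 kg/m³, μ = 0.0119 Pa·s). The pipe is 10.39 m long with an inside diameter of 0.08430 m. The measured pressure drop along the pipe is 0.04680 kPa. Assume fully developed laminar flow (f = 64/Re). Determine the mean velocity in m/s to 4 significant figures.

For laminar flow, f = 64/Re with Re = ρVD/μ, so Darcy-Weisbach reduces to ΔP = 32μLV/D². Solving for V: V = ΔP·D²/(32μL) = 46.8·(0.0843)²/(32·0.0119·10.39) = 0.08406 m/s.
Check: Re = ρVD/μ = 1104·0.08406·0.0843/0.0119 = 657.4 < 2300, so the laminar assumption holds.

V ≈ 0.08406 m/s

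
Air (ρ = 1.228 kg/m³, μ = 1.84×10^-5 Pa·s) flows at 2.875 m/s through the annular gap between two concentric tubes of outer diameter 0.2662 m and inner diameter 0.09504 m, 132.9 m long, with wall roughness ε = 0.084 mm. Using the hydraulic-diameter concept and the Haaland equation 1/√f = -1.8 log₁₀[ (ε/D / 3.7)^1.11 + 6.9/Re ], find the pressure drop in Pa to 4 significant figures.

ΔP ≈ 94.61 Pa

Hydraulic diameter D_h = 4A/P = D_o - D_i = 0.2662 - 0.09504 = 0.1712 m.
Re = ρVD_h/μ = 1.228·2.875·0.1712/1.84e-05 = 3.284e+04.
ε/D_h = 8.4e-05/0.1712 = 0.000491; Haaland gives 1/√f = -1.8 log₁₀[4.97e-05+0.00021] = 6.454, so f = 0.02401.
ΔP = f(L/D_h)(ρV²/2) = 0.02401·132.9/0.1712·5.075 = 94.61 Pa.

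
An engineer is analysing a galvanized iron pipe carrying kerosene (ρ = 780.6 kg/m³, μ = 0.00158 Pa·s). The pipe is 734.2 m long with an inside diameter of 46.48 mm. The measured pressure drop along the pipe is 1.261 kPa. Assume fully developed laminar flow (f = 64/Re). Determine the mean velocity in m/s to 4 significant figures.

V ≈ 0.07339 m/s

For laminar flow, f = 64/Re with Re = ρVD/μ, so Darcy-Weisbach reduces to ΔP = 32μLV/D². Solving for V: V = ΔP·D²/(32μL) = 1261·(0.04648)²/(32·0.00158·734.2) = 0.07339 m/s.
Check: Re = ρVD/μ = 780.6·0.07339·0.04648/0.00158 = 1685 < 2300, so the laminar assumption holds.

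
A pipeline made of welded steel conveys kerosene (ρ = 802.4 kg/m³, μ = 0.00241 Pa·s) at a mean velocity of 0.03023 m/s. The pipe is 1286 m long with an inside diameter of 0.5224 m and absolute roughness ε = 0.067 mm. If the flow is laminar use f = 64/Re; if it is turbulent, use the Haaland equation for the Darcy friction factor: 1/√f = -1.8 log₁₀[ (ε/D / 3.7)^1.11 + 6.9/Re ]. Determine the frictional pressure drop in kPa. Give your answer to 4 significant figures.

Reynolds number Re = ρVD/μ = 802.4 · 0.03023 · 0.5224 / 0.00241 = 5258.
Re > 4000 → turbulent. Relative roughness ε/D = 6.7e-05/0.5224 = 0.000128. Haaland: 1/√f = -1.8 log₁₀[(0.000128/3.7)^1.11 + 6.9/5258] = -1.8 log₁₀[1.12e-05 + 0.00131] = 5.181, so f = 0.03726.
Darcy-Weisbach: ΔP = f(L/D)(ρV²/2) = 0.03726·(1286/0.5224)·(802.4·0.03023²/2) = 0.03726·2462·0.3666 = 33.63 Pa.
ΔP = 33.63 Pa = 0.03363 kPa.

ΔP ≈ 0.03363 kPa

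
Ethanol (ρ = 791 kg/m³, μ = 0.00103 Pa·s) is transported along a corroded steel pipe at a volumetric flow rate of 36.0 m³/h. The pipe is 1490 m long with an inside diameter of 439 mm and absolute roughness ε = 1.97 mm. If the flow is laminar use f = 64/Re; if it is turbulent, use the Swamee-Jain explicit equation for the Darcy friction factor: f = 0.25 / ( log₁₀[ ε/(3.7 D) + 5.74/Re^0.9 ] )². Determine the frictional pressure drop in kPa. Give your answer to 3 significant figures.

Q = 36.0 m³/h = 36.0/3600 = 0.01 m³/s.
Cross-sectional area A = πD²/4 = π(0.439)²/4 = 0.1514 m²; mean velocity V = Q/A = 0.01/0.1514 = 0.06607 m/s.
Reynolds number Re = ρVD/μ = 791 · 0.06607 · 0.439 / 0.00103 = 2.227e+04.
Re > 4000 → turbulent. Relative roughness ε/D = 0.00197/0.439 = 0.00449. Swamee-Jain: f = 0.25/(log₁₀[0.00449/3.7 + 5.74/2.227e+04^0.9])² = 0.25/(log₁₀[0.00121 + 0.000701])² = 0.25/(-2.718)² = 0.03384.
Darcy-Weisbach: ΔP = f(L/D)(ρV²/2) = 0.03384·(1490/0.439)·(791·0.06607²/2) = 0.03384·3394·1.726 = 198.3 Pa.
ΔP = 198.3 Pa = 0.198 kPa.

ΔP ≈ 0.198 kPa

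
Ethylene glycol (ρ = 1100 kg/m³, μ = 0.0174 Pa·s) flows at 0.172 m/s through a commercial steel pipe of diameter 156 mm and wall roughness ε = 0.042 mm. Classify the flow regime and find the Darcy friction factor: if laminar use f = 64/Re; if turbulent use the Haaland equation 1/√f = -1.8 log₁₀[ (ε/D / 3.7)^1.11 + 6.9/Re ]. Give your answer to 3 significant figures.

Re = ρVD/μ = 1100·0.172·0.156/0.0174 = 1696.
Re < 2300 → laminar, so f = 64/Re = 0.03773 (roughness is irrelevant in laminar flow).

f ≈ 0.0377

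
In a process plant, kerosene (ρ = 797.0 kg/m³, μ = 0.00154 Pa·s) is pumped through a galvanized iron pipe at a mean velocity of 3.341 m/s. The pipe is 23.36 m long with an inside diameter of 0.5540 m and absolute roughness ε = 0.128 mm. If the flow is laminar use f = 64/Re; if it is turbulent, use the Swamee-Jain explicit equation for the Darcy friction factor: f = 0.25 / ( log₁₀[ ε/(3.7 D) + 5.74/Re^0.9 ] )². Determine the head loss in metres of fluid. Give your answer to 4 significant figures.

h_f ≈ 0.3630 m

Reynolds number Re = ρVD/μ = 797 · 3.341 · 0.554 / 0.00154 = 9.579e+05.
Re > 4000 → turbulent. Relative roughness ε/D = 0.000128/0.554 = 0.000231. Swamee-Jain: f = 0.25/(log₁₀[0.000231/3.7 + 5.74/9.579e+05^0.9])² = 0.25/(log₁₀[6.24e-05 + 2.38e-05])² = 0.25/(-4.065)² = 0.01513.
Darcy-Weisbach: ΔP = f(L/D)(ρV²/2) = 0.01513·(23.36/0.554)·(797·3.341²/2) = 0.01513·42.17·4448 = 2838 Pa.
Head loss h_f = ΔP/(ρg) = 2838/(797·9.81) = 0.3630 m.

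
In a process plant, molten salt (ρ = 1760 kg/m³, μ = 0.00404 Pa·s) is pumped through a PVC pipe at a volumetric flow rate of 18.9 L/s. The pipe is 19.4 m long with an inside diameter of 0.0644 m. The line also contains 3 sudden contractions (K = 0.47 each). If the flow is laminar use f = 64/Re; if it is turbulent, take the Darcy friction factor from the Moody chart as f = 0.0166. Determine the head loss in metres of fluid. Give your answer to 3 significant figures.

Q = 18.9 L/s = 18.9/1000 = 0.0189 m³/s.
Cross-sectional area A = πD²/4 = π(0.0644)²/4 = 0.003257 m²; mean velocity V = Q/A = 0.0189/0.003257 = 5.802 m/s.
Reynolds number Re = ρVD/μ = 1760 · 5.802 · 0.0644 / 0.00404 = 1.628e+05.
Re > 4000 → turbulent; use the Moody-chart value f = 0.0166.
Total minor-loss coefficient ΣK = 3·0.47 = 1.41.
ΔP = [f·L/D + ΣK]·(ρV²/2) = [0.0166·19.4/0.0644 + 1.41]·(1760·5.802²/2) = [5.001 + 1.41]·2.963e+04 = 1.899e+05 Pa.
Head loss h_f = ΔP/(ρg) = 1.899e+05/(1760·9.81) = 11.0 m.

h_f ≈ 11.0 m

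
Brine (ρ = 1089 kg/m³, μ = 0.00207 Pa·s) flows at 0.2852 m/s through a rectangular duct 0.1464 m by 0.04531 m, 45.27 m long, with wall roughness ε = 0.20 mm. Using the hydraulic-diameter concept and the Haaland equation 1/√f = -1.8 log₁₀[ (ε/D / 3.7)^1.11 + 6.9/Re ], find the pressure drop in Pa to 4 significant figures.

Hydraulic diameter D_h = 4A/P = 4·(0.1464·0.04531)/(2·(0.1464+0.04531)) = 0.02653/0.3834 = 0.0692 m.
Re = ρVD_h/μ = 1089·0.2852·0.0692/0.00207 = 1.038e+04.
ε/D_h = 0.0002/0.0692 = 0.00289; Haaland gives 1/√f = -1.8 log₁₀[0.000356+0.000665] = 5.384, so f = 0.03449.
ΔP = f(L/D_h)(ρV²/2) = 0.03449·45.27/0.0692·44.29 = 999.3 Pa.

ΔP ≈ 999.3 Pa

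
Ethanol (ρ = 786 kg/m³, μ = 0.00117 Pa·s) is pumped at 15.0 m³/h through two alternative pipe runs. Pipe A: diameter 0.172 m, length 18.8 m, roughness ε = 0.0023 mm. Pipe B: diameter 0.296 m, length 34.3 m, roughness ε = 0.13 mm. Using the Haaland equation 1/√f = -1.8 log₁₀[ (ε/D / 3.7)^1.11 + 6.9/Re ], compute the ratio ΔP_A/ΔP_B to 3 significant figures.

Pipe A: V = Q/A = 0.004167/0.02324 = 0.1793 m/s; Re = 2.072e+04; ε/D = 1.34e-05; Haaland → f = 0.02554; ΔP_A = f(L/D)(ρV²/2) = 35.28 Pa.
Pipe B: V = Q/A = 0.004167/0.06881 = 0.06055 m/s; Re = 1.204e+04; ε/D = 0.000439; Haaland → f = 0.02996; ΔP_B = f(L/D)(ρV²/2) = 5.002 Pa.
ΔP_A/ΔP_B = 35.28/5.002 = 7.05.

ΔP_A/ΔP_B ≈ 7.05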